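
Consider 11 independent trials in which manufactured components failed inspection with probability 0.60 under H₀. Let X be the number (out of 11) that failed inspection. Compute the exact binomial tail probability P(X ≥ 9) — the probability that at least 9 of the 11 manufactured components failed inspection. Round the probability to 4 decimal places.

X is binomial with n = 11 and p = 0.60.
P(X ≥ 9) = C(11,9)·0.60^9·0.40^2 + C(11,10)·0.60^10·0.40^1 + C(11,11)·0.60^11·0.40^0.
= 0.088684 + 0.026605 + 0.003628 = 0.1189.

P = 0.1189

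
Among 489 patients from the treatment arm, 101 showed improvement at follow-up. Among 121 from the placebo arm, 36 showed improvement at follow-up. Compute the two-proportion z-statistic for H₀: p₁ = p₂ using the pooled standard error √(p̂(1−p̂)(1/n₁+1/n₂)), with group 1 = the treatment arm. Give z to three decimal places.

z = -2.147

Sample proportions: p̂₁ = 101/489 = 0.20654 and p̂₂ = 36/121 = 0.29752.
Pooling: p̂ = 137/610 = 0.22459.
SE = √[p̂(1−p̂)(1/n₁+1/n₂)] = √[0.22459·0.77541·(1/489+1/121)] ≈ 0.042372.
z = -0.09098/0.042372 = -2.147.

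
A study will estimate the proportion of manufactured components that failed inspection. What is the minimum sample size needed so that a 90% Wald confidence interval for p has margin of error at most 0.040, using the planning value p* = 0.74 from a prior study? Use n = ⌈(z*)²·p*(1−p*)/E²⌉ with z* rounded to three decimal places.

n = 326

The 90% critical value is z* = 1.645.
p*(1−p*) = 0.74·0.26 = 0.1924.
Required n before rounding: 2.706025 × 0.1924 / 0.040² = 325.400.
⌈325.400⌉ = 326.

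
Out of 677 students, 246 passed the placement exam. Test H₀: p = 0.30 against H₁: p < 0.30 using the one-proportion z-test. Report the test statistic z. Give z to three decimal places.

The sample proportion is 246/677 = 0.36337.
Under H₀, SE = √(p₀(1−p₀)/n) = √(0.30·0.70/677) = √0.000310192 = 0.017612.
z = (0.36337 − 0.30)/0.017612 = 0.06337/0.017612 = 3.598.

z = 3.598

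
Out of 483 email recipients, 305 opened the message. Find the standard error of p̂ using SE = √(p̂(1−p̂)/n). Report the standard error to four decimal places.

Sample proportion p̂ = 305/483 = 0.63147.
p̂(1−p̂) = 0.232716.
SE = √(0.232716/483) = 0.0220.

SE = 0.0220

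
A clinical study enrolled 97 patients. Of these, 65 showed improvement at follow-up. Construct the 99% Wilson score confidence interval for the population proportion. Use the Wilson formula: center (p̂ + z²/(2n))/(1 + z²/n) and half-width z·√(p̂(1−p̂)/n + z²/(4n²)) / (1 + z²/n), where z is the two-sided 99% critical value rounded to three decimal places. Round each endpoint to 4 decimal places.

p̂ = 65/97 = 0.67010; z = 2.576, so z² = 6.635776.
1 + z²/n = 1.068410.
Center = (0.67010 + 0.034205)/1.068410 = 0.65921.
Radicand: p̂(1−p̂)/n + z²/(4n²) = 0.002279020 + 0.000176315 = 0.002455335.
Half-width = 2.576·√0.002455335/1.068410 = 0.11947.
So the interval runs from 0.5397 to 0.7787.

(0.5397, 0.7787)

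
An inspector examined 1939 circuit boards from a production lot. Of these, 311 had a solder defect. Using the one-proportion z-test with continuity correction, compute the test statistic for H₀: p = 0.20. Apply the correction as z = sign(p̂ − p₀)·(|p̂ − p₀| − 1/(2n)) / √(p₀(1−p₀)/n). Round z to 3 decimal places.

z = -4.332

The sample proportion is 311/1939 = 0.16039. p̂ − p₀ = -0.039608.
1/(2n) = 0.000258.
Corrected numerator: |-0.039608| − 0.000258 = 0.039350.
SE₀ = √(0.20·0.80/1939) = 0.009084.
z = (−)0.039350/0.009084 = -4.332.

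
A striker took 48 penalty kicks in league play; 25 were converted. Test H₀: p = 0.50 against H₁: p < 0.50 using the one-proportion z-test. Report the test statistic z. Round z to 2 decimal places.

z = 0.29

Sample proportion p̂ = 25/48 = 0.52083.
SE₀ = √(0.50·0.50/48) = 0.072169.
Test statistic: z = 0.02083/0.072169 = 0.29.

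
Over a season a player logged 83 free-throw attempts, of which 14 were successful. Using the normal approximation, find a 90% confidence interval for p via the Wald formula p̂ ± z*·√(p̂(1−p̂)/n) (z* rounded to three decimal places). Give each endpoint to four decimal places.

Sample proportion p̂ = 14/83 = 0.16867.
SE(p̂) = √(0.16867·0.83133/83) = 0.041103.
z* = 1.645 at the 90% level.
Margin = 1.645·0.041103 = 0.06761.
CI: 0.16867 ± 0.06761 = (0.1011, 0.2363).

(0.1011, 0.2363)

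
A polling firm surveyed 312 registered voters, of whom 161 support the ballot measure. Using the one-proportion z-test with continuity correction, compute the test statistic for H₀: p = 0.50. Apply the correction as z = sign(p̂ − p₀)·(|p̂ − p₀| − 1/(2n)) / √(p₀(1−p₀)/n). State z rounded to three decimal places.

With x = 161 successes in n = 312, p̂ = 0.51603. p̂ − p₀ = 0.016026.
Continuity correction 1/(2n) = 1/624 = 0.001603.
Corrected numerator: |0.016026| − 0.001603 = 0.014423.
Under H₀, SE = √(p₀(1−p₀)/n) = √(0.50·0.50/312) = √0.000801282 = 0.028307.
z = +0.014423/0.028307 = 0.510.

z = 0.510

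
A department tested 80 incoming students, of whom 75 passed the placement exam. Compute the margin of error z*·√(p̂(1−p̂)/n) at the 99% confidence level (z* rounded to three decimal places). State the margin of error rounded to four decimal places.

ME = 0.0697

The sample proportion is 75/80 = 0.93750.
SE(p̂) = √(0.93750·0.06250/80) = 0.027063.
The 99% critical value is z* = 2.576.
So ME = 0.0697.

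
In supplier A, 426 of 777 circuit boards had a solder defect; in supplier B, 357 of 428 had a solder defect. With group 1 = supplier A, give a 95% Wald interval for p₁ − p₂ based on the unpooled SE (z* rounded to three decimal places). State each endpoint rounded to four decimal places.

(-0.3355, -0.2362)

p̂₁ = 0.54826, p̂₂ = 0.83411, so the observed difference is -0.28585.
SE = √(0.000318753 + 0.000323292) = √0.000642045 = 0.025339.
z* = 1.960 at the 95% level. Margin of error = 0.04966.
CI: -0.28585 ± 0.04966 = (-0.3355, -0.2362).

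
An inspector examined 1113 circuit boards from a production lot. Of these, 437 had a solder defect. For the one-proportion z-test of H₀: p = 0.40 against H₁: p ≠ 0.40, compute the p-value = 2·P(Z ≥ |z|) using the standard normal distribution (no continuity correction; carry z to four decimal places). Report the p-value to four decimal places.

Sample proportion p̂ = 437/1113 = 0.39263.
Under H₀, SE = √(p₀(1−p₀)/n) = √(0.40·0.60/1113) = √0.000215633 = 0.014684.
Test statistic (full precision, shown to 4 dp): z = (437/1113 − 0.40)/SE₀ ≈ -0.5017.
p-value = 2·P(Z ≥ |z|) with z = -0.5017 → 0.6159.

p-value = 0.6159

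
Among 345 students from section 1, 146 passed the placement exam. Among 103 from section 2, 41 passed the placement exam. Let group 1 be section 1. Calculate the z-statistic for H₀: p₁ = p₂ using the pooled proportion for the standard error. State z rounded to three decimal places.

z = 0.454

Sample proportions: p̂₁ = 146/345 = 0.42319 and p̂₂ = 41/103 = 0.39806.
Pooling: p̂ = 187/448 = 0.41741.
SE = √[p̂(1−p̂)(1/n₁+1/n₂)] = √[0.41741·0.58259·(1/345+1/103)] ≈ 0.055370.
z = 0.02513/0.055370 = 0.454.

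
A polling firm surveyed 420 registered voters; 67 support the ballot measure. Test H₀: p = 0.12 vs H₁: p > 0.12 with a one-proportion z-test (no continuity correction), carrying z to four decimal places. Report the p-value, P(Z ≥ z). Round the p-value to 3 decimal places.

With x = 67 successes in n = 420, p̂ = 0.15952.
SE₀ = √(0.12·0.88/420) = 0.015856.
z = (p̂ − p₀)/SE = (67/420 − 0.12)/0.015856 ≈ 2.4926.
p-value = P(Z ≥ z) with z = 2.4926 → 0.006.

p-value = 0.006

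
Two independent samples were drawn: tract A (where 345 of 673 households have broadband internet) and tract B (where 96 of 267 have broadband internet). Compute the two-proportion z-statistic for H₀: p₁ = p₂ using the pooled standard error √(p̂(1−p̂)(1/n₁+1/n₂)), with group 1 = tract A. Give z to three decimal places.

z = 4.241

Sample proportions: p̂₁ = 345/673 = 0.51263 and p̂₂ = 96/267 = 0.35955.
Pooled p̂ = (345+96)/(673+267) = 441/940 = 0.46915.
Pooled SE = √[0.2490482·0.00523120] ≈ 0.036095.
z = 0.15308/0.036095 = 4.241.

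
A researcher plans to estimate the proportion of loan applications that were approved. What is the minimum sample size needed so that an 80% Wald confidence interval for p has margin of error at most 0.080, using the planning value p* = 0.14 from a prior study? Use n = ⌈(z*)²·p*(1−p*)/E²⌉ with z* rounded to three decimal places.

For 80% confidence, z* = 1.282.
p*(1−p*) = 0.14·0.86 = 0.1204.
Required n before rounding: 1.643524 × 0.1204 / 0.080² = 30.919.
Rounding up, n = 31.

n = 31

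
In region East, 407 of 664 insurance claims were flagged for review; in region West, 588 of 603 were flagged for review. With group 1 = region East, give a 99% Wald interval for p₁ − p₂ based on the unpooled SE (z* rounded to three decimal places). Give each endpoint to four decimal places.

(-0.4135, -0.3108)

p̂₁ = 0.61295, p̂₂ = 0.97512, so the observed difference is -0.36217.
Unpooled SE = √(p̂₁(1−p̂₁)/n₁ + p̂₂(1−p̂₂)/n₂) = √(0.000357292 + 0.000040227) = 0.019938.
For 99% confidence, z* = 2.576. Margin of error = 0.05136.
CI: -0.36217 ± 0.05136 = (-0.4135, -0.3108).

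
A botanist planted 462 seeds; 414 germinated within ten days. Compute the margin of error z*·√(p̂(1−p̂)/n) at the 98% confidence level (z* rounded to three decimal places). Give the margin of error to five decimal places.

p̂ = 414/462 = 0.89610.
SE(p̂) = √(0.89610·0.10390/462) = 0.014196.
For 98% confidence, z* = 2.326.
So ME = 0.03302.

ME = 0.03302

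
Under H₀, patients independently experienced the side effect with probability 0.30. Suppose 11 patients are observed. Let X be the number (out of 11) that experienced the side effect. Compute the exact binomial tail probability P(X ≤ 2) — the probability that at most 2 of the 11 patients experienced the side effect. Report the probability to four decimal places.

P = 0.3127

X is binomial with n = 11 and p = 0.30.
P(X ≤ 2) = C(11,0)·0.30^0·0.70^11 + C(11,1)·0.30^1·0.70^10 + C(11,2)·0.30^2·0.70^9.
= 0.019773 + 0.093217 + 0.199750 = 0.3127.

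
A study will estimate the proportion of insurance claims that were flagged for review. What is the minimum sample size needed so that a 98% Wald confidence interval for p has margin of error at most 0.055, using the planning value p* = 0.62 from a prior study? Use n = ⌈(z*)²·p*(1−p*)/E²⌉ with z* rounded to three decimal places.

For 98% confidence, z* = 2.326.
p*(1−p*) = 0.62·0.38 = 0.2356.
Required n before rounding: 5.410276 × 0.2356 / 0.055² = 421.376.
⌈421.376⌉ = 422.

n = 422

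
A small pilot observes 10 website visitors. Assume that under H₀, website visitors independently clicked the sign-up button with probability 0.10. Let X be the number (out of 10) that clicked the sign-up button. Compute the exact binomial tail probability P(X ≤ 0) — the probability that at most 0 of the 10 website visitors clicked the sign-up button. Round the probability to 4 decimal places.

X ~ Binomial(n=10, p=0.10).
P(X ≤ 0) = C(10,0)·0.10^0·0.90^10.
= 0.348678 = 0.3487.

P = 0.3487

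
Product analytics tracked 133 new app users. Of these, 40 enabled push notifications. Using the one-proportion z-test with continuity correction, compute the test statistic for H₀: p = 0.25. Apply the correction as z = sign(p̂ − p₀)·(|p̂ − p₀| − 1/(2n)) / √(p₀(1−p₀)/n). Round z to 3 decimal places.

p̂ = 40/133 = 0.30075. p̂ − p₀ = 0.050752.
1/(2n) = 0.003759.
Corrected numerator: |0.050752| − 0.003759 = 0.046993.
Null standard error: √(0.25·0.75/133) = √0.001409774 = 0.037547.
z = (+)0.046993/0.037547 = 1.252.

z = 1.252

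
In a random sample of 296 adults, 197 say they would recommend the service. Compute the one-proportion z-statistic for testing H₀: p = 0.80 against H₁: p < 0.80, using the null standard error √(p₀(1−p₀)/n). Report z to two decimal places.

p̂ = 197/296 = 0.66554.
Under H₀, SE = √(p₀(1−p₀)/n) = √(0.80·0.20/296) = √0.000540541 = 0.023250.
z = (0.66554 − 0.80)/0.023250 = -0.13446/0.023250 = -5.78.

z = -5.78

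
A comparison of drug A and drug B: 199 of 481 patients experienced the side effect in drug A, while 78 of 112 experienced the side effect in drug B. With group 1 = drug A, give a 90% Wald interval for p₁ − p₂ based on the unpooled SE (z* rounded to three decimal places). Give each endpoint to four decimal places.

(-0.3632, -0.2023)

p̂₁ = 199/481 = 0.41372, p̂₂ = 78/112 = 0.69643; p̂₁ − p̂₂ = -0.28271.
Unpooled SE = √(p̂₁(1−p̂₁)/n₁ + p̂₂(1−p̂₂)/n₂) = √(0.000504274 + 0.001887641) = 0.048907.
z* = 1.645 at the 90% level. Margin = 1.645·0.048907 = 0.08045.
CI: -0.28271 ± 0.08045 = (-0.3632, -0.2023).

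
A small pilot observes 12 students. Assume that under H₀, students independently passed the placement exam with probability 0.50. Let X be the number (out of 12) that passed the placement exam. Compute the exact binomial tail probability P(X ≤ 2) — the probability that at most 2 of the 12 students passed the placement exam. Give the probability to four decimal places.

X is binomial with n = 12 and p = 0.50.
P(X ≤ 2) = C(12,0)·0.50^0·0.50^12 + C(12,1)·0.50^1·0.50^11 + C(12,2)·0.50^2·0.50^10.
= 0.000244 + 0.002930 + 0.016113 = 0.0193.

P = 0.0193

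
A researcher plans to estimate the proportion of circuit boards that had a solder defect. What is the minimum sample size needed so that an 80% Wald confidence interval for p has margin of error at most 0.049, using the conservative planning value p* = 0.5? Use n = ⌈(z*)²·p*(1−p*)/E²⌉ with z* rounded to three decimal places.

The 80% critical value is z* = 1.282.
p*(1−p*) = 0.50·0.50 = 0.2500.
Required n before rounding: 1.643524 × 0.2500 / 0.049² = 171.129.
⌈171.129⌉ = 172.

n = 172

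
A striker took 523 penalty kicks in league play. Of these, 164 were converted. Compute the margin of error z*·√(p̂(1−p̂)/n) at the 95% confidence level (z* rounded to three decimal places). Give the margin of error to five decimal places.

ME = 0.03976

The sample proportion is 164/523 = 0.31358.
SE(p̂) = √(0.31358·0.68642/523) = 0.020287.
z* = 1.960 at the 95% level.
So ME = 0.03976.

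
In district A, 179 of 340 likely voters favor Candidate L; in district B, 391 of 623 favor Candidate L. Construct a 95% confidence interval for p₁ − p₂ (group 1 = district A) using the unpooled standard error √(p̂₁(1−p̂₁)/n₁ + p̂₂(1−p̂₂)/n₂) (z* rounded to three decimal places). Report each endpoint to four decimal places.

p̂₁ = 0.52647, p̂₂ = 0.62761, so the observed difference is -0.10114.
SE = √(0.000733233 + 0.000375146) = √0.001108379 = 0.033292.
The 95% critical value is z* = 1.960. Margin = 1.960·0.033292 = 0.06525.
Interval: -0.10114 ± 0.06525 → (-0.1664, -0.0359).

(-0.1664, -0.0359)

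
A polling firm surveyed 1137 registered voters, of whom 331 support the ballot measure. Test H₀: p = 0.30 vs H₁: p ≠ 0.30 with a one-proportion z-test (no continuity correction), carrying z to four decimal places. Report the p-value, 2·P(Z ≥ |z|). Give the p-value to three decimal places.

Sample proportion p̂ = 331/1137 = 0.29112.
SE₀ = √(0.30·0.70/1137) = 0.013590.
z = (p̂ − p₀)/SE = (331/1137 − 0.30)/0.013590 ≈ -0.6536.
p-value = 2·P(Z ≥ |z|) with z = -0.6536 → 0.513.

p-value = 0.513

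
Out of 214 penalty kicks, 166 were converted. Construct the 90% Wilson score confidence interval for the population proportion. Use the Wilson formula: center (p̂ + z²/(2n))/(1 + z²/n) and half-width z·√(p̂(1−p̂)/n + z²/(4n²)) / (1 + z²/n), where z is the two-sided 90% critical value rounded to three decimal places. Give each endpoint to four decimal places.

(0.7255, 0.8190)

p̂ = 166/214 = 0.77570; z = 1.645, so z² = 2.706025.
1 + z²/n = 1.012645.
Center = (0.77570 + 0.006322)/1.012645 = 0.77226.
Radicand: p̂(1−p̂)/n + z²/(4n²) = 0.000813033 + 0.000014772 = 0.000827805.
Half-width = z·√(radicand)/denom = 1.645·0.028772/1.012645 = 0.04674.
CI: 0.77226 ± 0.04674 = (0.7255, 0.8190).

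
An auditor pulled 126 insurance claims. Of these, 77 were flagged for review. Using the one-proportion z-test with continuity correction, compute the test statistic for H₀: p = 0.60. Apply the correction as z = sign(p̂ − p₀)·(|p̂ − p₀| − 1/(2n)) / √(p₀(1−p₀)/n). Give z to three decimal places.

p̂ = 77/126 = 0.61111. p̂ − p₀ = 0.011111.
1/(2n) = 0.003968.
Corrected numerator: |0.011111| − 0.003968 = 0.007143.
Under H₀, SE = √(p₀(1−p₀)/n) = √(0.60·0.40/126) = √0.001904762 = 0.043644.
z = +0.007143/0.043644 = 0.164.

z = 0.164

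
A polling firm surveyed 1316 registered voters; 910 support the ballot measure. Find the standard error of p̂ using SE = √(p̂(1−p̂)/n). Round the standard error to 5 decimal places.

SE = 0.01273

The sample proportion is 910/1316 = 0.69149.
p̂(1−p̂) = 0.213332.
SE = √(0.213332/1316) = √0.000162106 = 0.01273.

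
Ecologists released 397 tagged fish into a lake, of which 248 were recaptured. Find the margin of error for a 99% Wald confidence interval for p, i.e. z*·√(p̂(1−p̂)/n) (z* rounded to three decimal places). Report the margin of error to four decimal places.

ME = 0.0626

p̂ = 248/397 = 0.62469.
SE = √(p̂(1−p̂)/n) = √(0.234454/397) = 0.024302.
For 99% confidence, z* = 2.576.
ME = 2.576·0.024302 = 0.0626.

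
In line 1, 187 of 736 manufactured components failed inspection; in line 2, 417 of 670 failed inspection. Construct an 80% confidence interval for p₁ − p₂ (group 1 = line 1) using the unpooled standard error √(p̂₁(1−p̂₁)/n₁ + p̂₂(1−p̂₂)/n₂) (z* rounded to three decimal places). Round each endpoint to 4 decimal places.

(-0.3999, -0.3367)

p̂₁ = 187/736 = 0.25408, p̂₂ = 417/670 = 0.62239; p̂₁ − p̂₂ = -0.36831.
SE = √(0.000257502 + 0.000350778) = √0.000608280 = 0.024663.
The 80% critical value is z* = 1.282. Margin = 1.282·0.024663 = 0.03162.
CI: -0.36831 ± 0.03162 = (-0.3999, -0.3367).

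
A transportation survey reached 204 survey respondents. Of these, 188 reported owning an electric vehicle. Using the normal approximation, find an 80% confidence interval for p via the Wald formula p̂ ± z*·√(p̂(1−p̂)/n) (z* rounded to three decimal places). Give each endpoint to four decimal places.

With x = 188 successes in n = 204, p̂ = 0.92157.
SE = √(p̂(1−p̂)/n) = √(0.072280/204) = 0.018823.
z* = 1.282 at the 80% level.
Margin of error: 1.282 × 0.018823 = 0.02413.
Interval: 0.92157 ± 0.02413 → (0.8974, 0.9457).

(0.8974, 0.9457)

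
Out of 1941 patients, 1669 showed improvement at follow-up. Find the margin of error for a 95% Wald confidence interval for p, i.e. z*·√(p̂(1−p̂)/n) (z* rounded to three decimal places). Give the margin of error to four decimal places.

ME = 0.0154

The sample proportion is 1669/1941 = 0.85987.
SE(p̂) = √(0.85987·0.14013/1941) = 0.007879.
The 95% critical value is z* = 1.960.
Margin of error = z*·SE = 1.960 × 0.007879 = 0.0154.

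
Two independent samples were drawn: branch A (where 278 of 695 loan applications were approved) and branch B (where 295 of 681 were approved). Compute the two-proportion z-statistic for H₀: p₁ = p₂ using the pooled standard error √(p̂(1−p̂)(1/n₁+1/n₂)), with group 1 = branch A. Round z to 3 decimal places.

p̂₁ = 278/695 = 0.40000, p̂₂ = 295/681 = 0.43319.
Pooling: p̂ = 573/1376 = 0.41642.
Pooled SE = √[0.2430151·0.00290728] ≈ 0.026580.
z = (p̂₁ − p̂₂)/SE = (0.40000 − 0.43319)/0.026580 = -0.03319/0.026580 = -1.249.

z = -1.249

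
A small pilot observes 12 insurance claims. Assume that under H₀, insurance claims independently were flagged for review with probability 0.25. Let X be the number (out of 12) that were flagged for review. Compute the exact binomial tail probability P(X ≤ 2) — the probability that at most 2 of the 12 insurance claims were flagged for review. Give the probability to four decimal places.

P = 0.3907

X is binomial with n = 12 and p = 0.25.
P(X ≤ 2) = C(12,0)·0.25^0·0.75^12 + C(12,1)·0.25^1·0.75^11 + C(12,2)·0.25^2·0.75^10.
= 0.031676 + 0.126705 + 0.232293 = 0.3907.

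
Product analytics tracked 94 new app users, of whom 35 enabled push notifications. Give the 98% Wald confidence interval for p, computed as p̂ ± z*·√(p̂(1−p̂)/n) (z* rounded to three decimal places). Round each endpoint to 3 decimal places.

(0.256, 0.488)

p̂ = 35/94 = 0.37234.
SE = √(p̂(1−p̂)/n) = √(0.233703/94) = 0.049862.
For 98% confidence, z* = 2.326.
Margin = 2.326·0.049862 = 0.11598.
So the interval runs from 0.256 to 0.488.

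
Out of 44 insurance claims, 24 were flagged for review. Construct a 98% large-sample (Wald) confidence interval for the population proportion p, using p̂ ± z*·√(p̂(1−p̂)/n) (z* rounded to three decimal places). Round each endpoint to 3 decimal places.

Sample proportion p̂ = 24/44 = 0.54545.
SE = √(p̂(1−p̂)/n) = √(0.247934/44) = 0.075066.
For 98% confidence, z* = 2.326.
Margin = 2.326·0.075066 = 0.17460.
CI: 0.54545 ± 0.17460 = (0.371, 0.720).

(0.371, 0.720)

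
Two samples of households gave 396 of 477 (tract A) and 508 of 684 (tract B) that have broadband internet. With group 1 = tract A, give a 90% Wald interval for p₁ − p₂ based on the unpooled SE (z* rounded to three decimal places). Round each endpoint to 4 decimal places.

p̂₁ = 396/477 = 0.83019, p̂₂ = 508/684 = 0.74269; p̂₁ − p̂₂ = 0.08750.
Unpooled SE = √(p̂₁(1−p̂₁)/n₁ + p̂₂(1−p̂₂)/n₂) = √(0.000295546 + 0.000279388) = 0.023978.
z* = 1.645 at the 90% level. Margin of error = 0.03944.
CI: 0.08750 ± 0.03944 = (0.0481, 0.1269).

(0.0481, 0.1269)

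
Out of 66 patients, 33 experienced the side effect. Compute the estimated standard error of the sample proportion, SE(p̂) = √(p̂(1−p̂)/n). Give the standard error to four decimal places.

SE = 0.0615

Sample proportion p̂ = 33/66 = 0.50000.
p̂(1−p̂) = 0.250000.
SE = √(0.250000/66) = √0.003787879 = 0.0615.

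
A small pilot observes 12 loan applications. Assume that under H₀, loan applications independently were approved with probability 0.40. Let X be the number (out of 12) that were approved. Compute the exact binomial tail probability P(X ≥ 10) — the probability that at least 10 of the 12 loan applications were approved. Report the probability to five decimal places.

X ~ Binomial(n=12, p=0.40).
P(X ≥ 10) = C(12,10)·0.40^10·0.60^2 + C(12,11)·0.40^11·0.60^1 + C(12,12)·0.40^12·0.60^0.
= 0.002491 + 0.000302 + 0.000017 = 0.00281.

P = 0.00281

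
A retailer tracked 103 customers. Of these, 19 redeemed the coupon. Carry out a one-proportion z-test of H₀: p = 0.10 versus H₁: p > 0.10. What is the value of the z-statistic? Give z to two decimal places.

Sample proportion p̂ = 19/103 = 0.18447.
Null standard error: √(0.10·0.90/103) = √0.000873786 = 0.029560.
z = (0.18447 − 0.10)/0.029560 = 0.08447/0.029560 = 2.86.

z = 2.86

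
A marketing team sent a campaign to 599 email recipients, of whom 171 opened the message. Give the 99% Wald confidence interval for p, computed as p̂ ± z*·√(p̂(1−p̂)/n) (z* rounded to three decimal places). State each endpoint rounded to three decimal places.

With x = 171 successes in n = 599, p̂ = 0.28548.
SE = √(p̂(1−p̂)/n) = √(0.203979/599) = 0.018454.
For 99% confidence, z* = 2.576.
Margin of error: 2.576 × 0.018454 = 0.04754.
Interval: 0.28548 ± 0.04754 → (0.238, 0.333).

(0.238, 0.333)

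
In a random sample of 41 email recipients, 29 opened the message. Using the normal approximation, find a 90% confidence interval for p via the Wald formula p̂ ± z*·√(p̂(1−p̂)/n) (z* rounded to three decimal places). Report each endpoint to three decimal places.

The sample proportion is 29/41 = 0.70732.
SE(p̂) = √(0.70732·0.29268/41) = 0.071058.
The 90% critical value is z* = 1.645.
Margin = 1.645·0.071058 = 0.11689.
CI: 0.70732 ± 0.11689 = (0.590, 0.824).

(0.590, 0.824)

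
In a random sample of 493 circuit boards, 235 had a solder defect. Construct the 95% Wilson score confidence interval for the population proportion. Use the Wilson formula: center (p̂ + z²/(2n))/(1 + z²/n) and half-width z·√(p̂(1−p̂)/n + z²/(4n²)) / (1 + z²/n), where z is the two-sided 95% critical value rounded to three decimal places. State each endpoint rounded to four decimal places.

p̂ = 235/493 = 0.47667; z = 1.960, so z² = 3.841600.
1 + z²/n = 1.007792.
Adjusted center: (0.47667 + z²/(2n))/1.007792 = 0.47685.
Radicand: p̂(1−p̂)/n + z²/(4n²) = 0.000505996 + 0.000003951 = 0.000509947.
Half-width = 1.960·√0.000509947/1.007792 = 0.04392.
CI: 0.47685 ± 0.04392 = (0.4329, 0.5208).

(0.4329, 0.5208)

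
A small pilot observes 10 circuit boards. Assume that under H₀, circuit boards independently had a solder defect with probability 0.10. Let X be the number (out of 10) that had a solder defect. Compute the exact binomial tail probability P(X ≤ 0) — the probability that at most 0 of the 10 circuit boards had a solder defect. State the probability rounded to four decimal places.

P = 0.3487

X ~ Binomial(n=10, p=0.10).
P(X ≤ 0) = C(10,0)·0.10^0·0.90^10.
= 0.348678 = 0.3487.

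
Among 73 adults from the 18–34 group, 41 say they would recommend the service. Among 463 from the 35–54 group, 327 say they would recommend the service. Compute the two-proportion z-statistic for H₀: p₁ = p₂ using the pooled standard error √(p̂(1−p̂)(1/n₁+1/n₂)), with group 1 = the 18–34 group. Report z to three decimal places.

p̂₁ = 41/73 = 0.56164, p̂₂ = 327/463 = 0.70626.
Pooling: p̂ = 368/536 = 0.68657.
Pooled SE = √[0.2151927·0.01585846] ≈ 0.058418.
z = -0.14462/0.058418 = -2.476.

z = -2.476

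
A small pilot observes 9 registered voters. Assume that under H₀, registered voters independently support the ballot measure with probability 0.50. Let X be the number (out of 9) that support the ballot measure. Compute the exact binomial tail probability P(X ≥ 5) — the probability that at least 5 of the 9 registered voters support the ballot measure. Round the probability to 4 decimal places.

P = 0.5000

X ~ Binomial(n=9, p=0.50).
P(X ≥ 5) = Σ_{j=5}^{9} C(9,j)·0.50^j·0.50^{9−j}.
= 0.246094 + 0.164062 + 0.070312 + 0.017578 + 0.001953 = 0.5000.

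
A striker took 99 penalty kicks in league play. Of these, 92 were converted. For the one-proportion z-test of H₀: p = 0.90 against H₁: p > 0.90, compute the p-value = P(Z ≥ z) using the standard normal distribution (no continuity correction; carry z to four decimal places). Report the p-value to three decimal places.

p-value = 0.166

The sample proportion is 92/99 = 0.92929.
SE₀ = √(0.90·0.10/99) = 0.030151.
z = (p̂ − p₀)/SE = (92/99 − 0.90)/0.030151 ≈ 0.9715.
From the standard normal, P(Z ≥ z) = 0.166.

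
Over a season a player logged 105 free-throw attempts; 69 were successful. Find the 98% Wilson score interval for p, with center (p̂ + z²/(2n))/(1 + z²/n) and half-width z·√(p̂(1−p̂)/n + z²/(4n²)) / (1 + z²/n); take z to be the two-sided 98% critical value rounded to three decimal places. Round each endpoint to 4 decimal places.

(0.5441, 0.7548)

p̂ = 69/105 = 0.65714; z = 2.326, so z² = 5.410276.
1 + z²/n = 1.051526.
Center = (0.65714 + 0.025763)/1.051526 = 0.64944.
Radicand: p̂(1−p̂)/n + z²/(4n²) = 0.002145773 + 0.000122682 = 0.002268455.
Half-width = z·√(radicand)/denom = 2.326·0.047628/1.051526 = 0.10535.
Interval: 0.64944 ± 0.10535 → (0.5441, 0.7548).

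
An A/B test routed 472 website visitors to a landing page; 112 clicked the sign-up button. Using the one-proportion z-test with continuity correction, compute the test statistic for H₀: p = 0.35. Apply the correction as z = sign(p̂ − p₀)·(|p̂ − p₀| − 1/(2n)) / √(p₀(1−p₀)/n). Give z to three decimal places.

z = -5.086

p̂ = 112/472 = 0.23729. p̂ − p₀ = -0.112712.
Continuity correction 1/(2n) = 1/944 = 0.001059.
Corrected numerator: |-0.112712| − 0.001059 = 0.111653.
SE₀ = √(0.35·0.65/472) = 0.021954.
z = (−)0.111653/0.021954 = -5.086.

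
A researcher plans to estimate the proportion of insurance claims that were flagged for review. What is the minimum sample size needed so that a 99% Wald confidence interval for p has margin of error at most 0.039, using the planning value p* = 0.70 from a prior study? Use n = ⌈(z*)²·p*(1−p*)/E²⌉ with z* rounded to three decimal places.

For 99% confidence, z* = 2.576.
p*(1−p*) = 0.2100.
Required n before rounding: 6.635776 × 0.2100 / 0.039² = 916.182.
Rounding up, n = 917.

n = 917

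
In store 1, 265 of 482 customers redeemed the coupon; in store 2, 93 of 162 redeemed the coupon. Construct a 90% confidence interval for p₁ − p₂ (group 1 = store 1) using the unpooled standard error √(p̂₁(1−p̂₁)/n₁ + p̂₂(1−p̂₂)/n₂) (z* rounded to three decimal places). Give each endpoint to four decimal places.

p̂₁ = 265/482 = 0.54979, p̂₂ = 93/162 = 0.57407; p̂₁ − p̂₂ = -0.02428.
SE = √(0.000513528 + 0.001509340) = √0.002022868 = 0.044976.
The 90% critical value is z* = 1.645. Margin = 1.645·0.044976 = 0.07399.
CI: -0.02428 ± 0.07399 = (-0.0983, 0.0497).

(-0.0983, 0.0497)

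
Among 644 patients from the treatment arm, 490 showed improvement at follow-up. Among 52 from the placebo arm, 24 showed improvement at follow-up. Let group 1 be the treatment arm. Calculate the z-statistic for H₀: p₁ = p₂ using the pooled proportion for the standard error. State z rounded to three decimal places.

p̂₁ = 490/644 = 0.76087, p̂₂ = 24/52 = 0.46154.
Pooling: p̂ = 514/696 = 0.73851.
Pooled SE = √[0.1931150·0.02078356] ≈ 0.063353.
z = (p̂₁ − p̂₂)/SE = (0.76087 − 0.46154)/0.063353 = 0.29933/0.063353 = 4.725.

z = 4.725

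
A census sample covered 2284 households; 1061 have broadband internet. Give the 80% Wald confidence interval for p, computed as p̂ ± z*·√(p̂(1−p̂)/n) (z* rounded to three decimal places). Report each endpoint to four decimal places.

(0.4512, 0.4779)

p̂ = 1061/2284 = 0.46454.
SE = √(p̂(1−p̂)/n) = √(0.248742/2284) = 0.010436.
For 80% confidence, z* = 1.282.
Margin = 1.282·0.010436 = 0.01338.
Interval: 0.46454 ± 0.01338 → (0.4512, 0.4779).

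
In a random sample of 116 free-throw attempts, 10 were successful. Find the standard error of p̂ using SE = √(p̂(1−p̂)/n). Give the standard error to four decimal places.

SE = 0.0261

Sample proportion p̂ = 10/116 = 0.08621.
p̂(1−p̂) = 0.078778.
SE = √(0.078778/116) = 0.0261.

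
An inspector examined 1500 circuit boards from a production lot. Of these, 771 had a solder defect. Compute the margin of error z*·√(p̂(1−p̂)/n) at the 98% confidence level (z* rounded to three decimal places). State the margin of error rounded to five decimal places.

With x = 771 successes in n = 1500, p̂ = 0.51400.
SE(p̂) = √(0.51400·0.48600/1500) = 0.012905.
z* = 2.326 at the 98% level.
So ME = 0.03002.

ME = 0.03002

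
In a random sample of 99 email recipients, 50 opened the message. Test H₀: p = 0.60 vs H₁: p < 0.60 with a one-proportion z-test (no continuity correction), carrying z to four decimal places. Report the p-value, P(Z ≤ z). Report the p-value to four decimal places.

p-value = 0.0269

Sample proportion p̂ = 50/99 = 0.50505.
Under H₀, SE = √(p₀(1−p₀)/n) = √(0.60·0.40/99) = √0.002424242 = 0.049237.
z = (p̂ − p₀)/SE = (50/99 − 0.60)/0.049237 ≈ -1.9284.
From the standard normal, P(Z ≤ z) = 0.0269.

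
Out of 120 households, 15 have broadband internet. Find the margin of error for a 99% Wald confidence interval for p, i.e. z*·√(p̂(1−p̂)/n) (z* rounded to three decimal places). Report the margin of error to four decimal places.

The sample proportion is 15/120 = 0.12500.
Standard error of p̂: √(0.109375/120) = √0.000911458 = 0.030190.
z* = 2.576 at the 99% level.
So ME = 0.0778.

ME = 0.0778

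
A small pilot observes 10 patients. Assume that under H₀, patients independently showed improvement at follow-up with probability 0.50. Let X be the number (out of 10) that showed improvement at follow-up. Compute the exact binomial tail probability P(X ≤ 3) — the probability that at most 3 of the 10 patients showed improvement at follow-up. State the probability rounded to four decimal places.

P = 0.1719

X ~ Binomial(n=10, p=0.50).
P(X ≤ 3) = C(10,0)·0.50^0·0.50^10 + C(10,1)·0.50^1·0.50^9 + C(10,2)·0.50^2·0.50^8 + C(10,3)·0.50^3·0.50^7.
= 0.000977 + 0.009766 + 0.043945 + 0.117188 = 0.1719.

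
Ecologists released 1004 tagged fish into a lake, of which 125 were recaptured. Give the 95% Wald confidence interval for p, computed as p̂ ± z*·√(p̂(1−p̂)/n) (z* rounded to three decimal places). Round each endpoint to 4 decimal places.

Sample proportion p̂ = 125/1004 = 0.12450.
Standard error of p̂: √(0.109001/1004) = √0.000108567 = 0.010420.
The 95% critical value is z* = 1.960.
Margin = 1.960·0.010420 = 0.02042.
Interval: 0.12450 ± 0.02042 → (0.1041, 0.1449).

(0.1041, 0.1449)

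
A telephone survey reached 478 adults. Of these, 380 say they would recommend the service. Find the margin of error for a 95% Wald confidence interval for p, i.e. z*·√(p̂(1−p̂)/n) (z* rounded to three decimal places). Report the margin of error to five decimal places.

ME = 0.03619

Sample proportion p̂ = 380/478 = 0.79498.
SE(p̂) = √(0.79498·0.20502/478) = 0.018466.
For 95% confidence, z* = 1.960.
So ME = 0.03619.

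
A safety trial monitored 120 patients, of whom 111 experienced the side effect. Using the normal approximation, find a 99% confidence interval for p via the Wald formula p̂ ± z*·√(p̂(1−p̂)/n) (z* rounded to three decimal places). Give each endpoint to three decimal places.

(0.863, 0.987)

p̂ = 111/120 = 0.92500.
SE = √(p̂(1−p̂)/n) = √(0.069375/120) = 0.024044.
z* = 2.576 at the 99% level.
Margin of error: 2.576 × 0.024044 = 0.06194.
Interval: 0.92500 ± 0.06194 → (0.863, 0.987).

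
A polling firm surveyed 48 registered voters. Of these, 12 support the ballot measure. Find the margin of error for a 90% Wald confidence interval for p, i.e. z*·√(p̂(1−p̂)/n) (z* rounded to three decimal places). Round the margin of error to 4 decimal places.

p̂ = 12/48 = 0.25000.
Standard error of p̂: √(0.187500/48) = √0.003906250 = 0.062500.
z* = 1.645 at the 90% level.
Margin of error = z*·SE = 1.645 × 0.062500 = 0.1028.

ME = 0.1028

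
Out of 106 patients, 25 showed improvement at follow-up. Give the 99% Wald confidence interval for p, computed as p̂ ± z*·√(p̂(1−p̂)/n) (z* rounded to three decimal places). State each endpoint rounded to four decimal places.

(0.1296, 0.3421)

With x = 25 successes in n = 106, p̂ = 0.23585.
SE(p̂) = √(0.23585·0.76415/106) = 0.041234.
The 99% critical value is z* = 2.576.
Margin = 2.576·0.041234 = 0.10622.
So the interval runs from 0.1296 to 0.3421.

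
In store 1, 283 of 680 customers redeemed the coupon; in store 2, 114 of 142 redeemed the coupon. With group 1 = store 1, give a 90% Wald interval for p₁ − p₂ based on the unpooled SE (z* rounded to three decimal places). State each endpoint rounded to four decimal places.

(-0.4498, -0.3235)

p̂₁ = 283/680 = 0.41618, p̂₂ = 114/142 = 0.80282; p̂₁ − p̂₂ = -0.38664.
Unpooled SE = √(p̂₁(1−p̂₁)/n₁ + p̂₂(1−p̂₂)/n₂) = √(0.000357314 + 0.001114802) = 0.038368.
For 90% confidence, z* = 1.645. Margin of error = 0.06312.
Interval: -0.38664 ± 0.06312 → (-0.4498, -0.3235).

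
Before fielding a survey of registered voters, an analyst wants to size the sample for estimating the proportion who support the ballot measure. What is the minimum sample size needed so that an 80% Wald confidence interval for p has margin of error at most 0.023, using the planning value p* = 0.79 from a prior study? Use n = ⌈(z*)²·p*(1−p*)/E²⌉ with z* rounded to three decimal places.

n = 516

z* = 1.282 at the 80% level.
p*(1−p*) = 0.1659.
(z*)²·p*(1−p*)/E² = 1.643524·0.1659/0.000529 = 515.427.
Rounding up, n = 516.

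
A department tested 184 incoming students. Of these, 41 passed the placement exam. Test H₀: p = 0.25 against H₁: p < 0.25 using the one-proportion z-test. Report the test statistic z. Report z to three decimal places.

z = -0.851

The sample proportion is 41/184 = 0.22283.
Null standard error: √(0.25·0.75/184) = √0.001019022 = 0.031922.
z = (p̂ − p₀)/SE = (0.22283 − 0.25)/0.031922 = -0.851.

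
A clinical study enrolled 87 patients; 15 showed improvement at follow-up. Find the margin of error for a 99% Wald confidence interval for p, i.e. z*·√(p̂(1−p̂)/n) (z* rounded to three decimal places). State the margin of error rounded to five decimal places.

p̂ = 15/87 = 0.17241.
SE = √(p̂(1−p̂)/n) = √(0.142687/87) = 0.040498.
For 99% confidence, z* = 2.576.
Margin of error = z*·SE = 2.576 × 0.040498 = 0.10432.

ME = 0.10432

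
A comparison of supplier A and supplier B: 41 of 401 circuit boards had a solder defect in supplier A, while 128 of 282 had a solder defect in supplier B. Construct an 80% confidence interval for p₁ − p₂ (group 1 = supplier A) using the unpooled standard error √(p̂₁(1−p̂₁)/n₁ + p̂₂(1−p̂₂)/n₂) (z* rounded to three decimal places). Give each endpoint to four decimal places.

p̂₁ = 41/401 = 0.10224, p̂₂ = 128/282 = 0.45390; p̂₁ − p̂₂ = -0.35166.
SE = √(0.000228904 + 0.000878989) = √0.001107893 = 0.033285.
The 80% critical value is z* = 1.282. Margin of error = 0.04267.
CI: -0.35166 ± 0.04267 = (-0.3943, -0.3090).

(-0.3943, -0.3090)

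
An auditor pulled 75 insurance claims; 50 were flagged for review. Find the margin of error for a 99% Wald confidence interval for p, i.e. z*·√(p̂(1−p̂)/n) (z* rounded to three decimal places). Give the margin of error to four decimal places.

p̂ = 50/75 = 0.66667.
SE = √(p̂(1−p̂)/n) = √(0.222222/75) = 0.054433.
z* = 2.576 at the 99% level.
ME = 2.576·0.054433 = 0.1402.

ME = 0.1402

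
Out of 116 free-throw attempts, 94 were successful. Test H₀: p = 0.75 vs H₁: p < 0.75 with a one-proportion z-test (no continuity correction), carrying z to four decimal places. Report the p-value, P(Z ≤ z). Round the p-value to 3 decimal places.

p-value = 0.933

The sample proportion is 94/116 = 0.81034.
Under H₀, SE = √(p₀(1−p₀)/n) = √(0.75·0.25/116) = √0.001616379 = 0.040204.
Test statistic (full precision, shown to 4 dp): z = (94/116 − 0.75)/SE₀ ≈ 1.5010.
p-value = P(Z ≤ z) with z = 1.5010 → 0.933.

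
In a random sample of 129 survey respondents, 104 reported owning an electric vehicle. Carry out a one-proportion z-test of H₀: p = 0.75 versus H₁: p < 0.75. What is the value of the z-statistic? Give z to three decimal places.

z = 1.474

Sample proportion p̂ = 104/129 = 0.80620.
Under H₀, SE = √(p₀(1−p₀)/n) = √(0.75·0.25/129) = √0.001453488 = 0.038125.
z = (0.80620 − 0.75)/0.038125 = 0.05620/0.038125 = 1.474.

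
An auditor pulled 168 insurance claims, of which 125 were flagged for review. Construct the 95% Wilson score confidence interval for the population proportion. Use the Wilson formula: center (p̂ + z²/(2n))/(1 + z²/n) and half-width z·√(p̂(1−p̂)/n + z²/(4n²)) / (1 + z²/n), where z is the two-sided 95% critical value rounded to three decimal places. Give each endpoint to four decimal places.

(0.6731, 0.8041)

p̂ = 125/168 = 0.74405; z = 1.960, so z² = 3.841600.
1 + z²/n = 1.022867.
Center = (0.74405 + 0.011433)/1.022867 = 0.73859.
Radicand: p̂(1−p̂)/n + z²/(4n²) = 0.001133576 + 0.000034028 = 0.001167604.
Half-width = z·√(radicand)/denom = 1.960·0.034170/1.022867 = 0.06548.
So the interval runs from 0.6731 to 0.8041.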